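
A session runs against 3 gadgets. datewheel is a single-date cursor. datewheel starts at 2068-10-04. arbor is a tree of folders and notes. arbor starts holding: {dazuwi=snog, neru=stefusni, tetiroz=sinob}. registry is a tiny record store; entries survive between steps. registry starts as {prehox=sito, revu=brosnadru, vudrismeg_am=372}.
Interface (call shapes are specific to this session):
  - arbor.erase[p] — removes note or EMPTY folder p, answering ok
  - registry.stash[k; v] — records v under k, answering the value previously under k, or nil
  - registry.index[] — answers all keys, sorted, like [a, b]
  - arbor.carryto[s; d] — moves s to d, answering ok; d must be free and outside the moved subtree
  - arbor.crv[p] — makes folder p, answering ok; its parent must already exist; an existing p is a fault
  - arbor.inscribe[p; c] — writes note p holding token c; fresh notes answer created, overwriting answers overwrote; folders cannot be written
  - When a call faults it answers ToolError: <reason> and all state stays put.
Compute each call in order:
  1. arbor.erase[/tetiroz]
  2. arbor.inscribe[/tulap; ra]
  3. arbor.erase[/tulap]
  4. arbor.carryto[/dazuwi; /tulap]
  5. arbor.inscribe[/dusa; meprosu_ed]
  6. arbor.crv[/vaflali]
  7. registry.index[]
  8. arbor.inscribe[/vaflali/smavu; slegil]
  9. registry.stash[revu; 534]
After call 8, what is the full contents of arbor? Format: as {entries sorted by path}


Answer: {dusa=meprosu_ed, neru=stefusni, tulap=snog, vaflali/, vaflali/smavu=slegil}

Derivation:
-- erase(p=/tetiroz) => ok
-- inscribe(p=/tulap, c=ra) => created
-- erase(p=/tulap) => ok
-- carryto(s=/dazuwi, d=/tulap) => ok
-- inscribe(p=/dusa, c=meprosu_ed) => created
-- crv(p=/vaflali) => ok
-- index() => [prehox, revu, vudrismeg_am]
-- inscribe(p=/vaflali/smavu, c=slegil) => created
-- stash(k=revu, v=534) => brosnadru


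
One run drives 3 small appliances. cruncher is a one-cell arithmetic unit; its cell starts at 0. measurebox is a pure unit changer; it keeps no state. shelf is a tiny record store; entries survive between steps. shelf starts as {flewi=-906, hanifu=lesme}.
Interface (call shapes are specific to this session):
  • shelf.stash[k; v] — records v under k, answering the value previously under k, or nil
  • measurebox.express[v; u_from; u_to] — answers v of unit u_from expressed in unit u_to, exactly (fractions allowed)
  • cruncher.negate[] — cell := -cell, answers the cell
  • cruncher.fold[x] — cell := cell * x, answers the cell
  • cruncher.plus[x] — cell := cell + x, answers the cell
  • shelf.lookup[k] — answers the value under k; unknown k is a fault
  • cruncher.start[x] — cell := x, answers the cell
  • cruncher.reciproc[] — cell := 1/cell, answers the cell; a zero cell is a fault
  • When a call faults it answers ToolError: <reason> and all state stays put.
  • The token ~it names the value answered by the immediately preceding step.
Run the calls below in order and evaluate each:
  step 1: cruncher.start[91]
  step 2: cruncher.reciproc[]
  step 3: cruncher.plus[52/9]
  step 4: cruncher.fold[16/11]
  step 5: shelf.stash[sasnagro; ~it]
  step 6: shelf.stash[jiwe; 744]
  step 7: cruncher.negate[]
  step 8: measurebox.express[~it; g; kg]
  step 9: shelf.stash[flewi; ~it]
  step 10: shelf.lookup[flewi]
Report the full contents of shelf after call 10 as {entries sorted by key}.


Act: cruncher.start[x='91']
Obs: 91
Act: cruncher.reciproc[]
Obs: 1/91
Act: cruncher.plus[x='52/9']
Obs: 4741/819
Act: cruncher.fold[x='16/11']
Obs: 6896/819
Act: shelf.stash[k='sasnagro'; v='~it']
Obs: nil
Act: shelf.stash[k='jiwe'; v='744']
Obs: nil
Act: cruncher.negate[]
Obs: -6896/819
Act: measurebox.express[v='~it'; u_from='g'; u_to='kg']
Obs: -862/102375
Act: shelf.stash[k='flewi'; v='~it']
Obs: -906
Act: shelf.lookup[k='flewi']
Obs: -862/102375

Answer: {flewi=-862/102375, hanifu=lesme, jiwe=744, sasnagro=6896/819}


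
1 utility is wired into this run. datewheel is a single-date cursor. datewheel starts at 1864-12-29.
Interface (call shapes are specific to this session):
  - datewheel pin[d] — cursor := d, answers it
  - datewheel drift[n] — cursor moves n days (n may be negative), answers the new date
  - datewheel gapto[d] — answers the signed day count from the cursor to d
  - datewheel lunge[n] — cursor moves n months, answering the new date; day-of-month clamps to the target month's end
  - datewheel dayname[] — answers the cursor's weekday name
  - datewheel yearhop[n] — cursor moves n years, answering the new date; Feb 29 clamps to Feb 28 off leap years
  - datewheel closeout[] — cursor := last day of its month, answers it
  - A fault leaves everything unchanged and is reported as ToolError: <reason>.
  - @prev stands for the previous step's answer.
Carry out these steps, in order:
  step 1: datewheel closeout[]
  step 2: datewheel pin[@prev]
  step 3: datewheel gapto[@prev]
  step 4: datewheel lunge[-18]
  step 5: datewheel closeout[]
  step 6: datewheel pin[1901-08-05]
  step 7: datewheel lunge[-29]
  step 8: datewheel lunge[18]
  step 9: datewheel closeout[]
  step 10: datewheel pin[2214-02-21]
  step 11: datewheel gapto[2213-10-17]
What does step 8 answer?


Answer: 1900-09-05

Derivation:
I call datewheel closeout, — result: 1864-12-31.
Then datewheel pin passing d=@prev, giving 1864-12-31.
Now I run datewheel gapto passing d=@prev, which returns 0.
I call datewheel lunge passing n=-18, and see 1863-06-30.
I use datewheel closeout, which returns 1863-06-30.
Next I call datewheel pin passing d=1901-08-05, and get 1901-08-05.
Next I call datewheel lunge passing n=-29, and get 1899-03-05.
I call datewheel lunge passing n=18, yielding 1900-09-05.
I run datewheel closeout(), which returns 1900-09-30.
I run datewheel pin passing d=2214-02-21, → 2214-02-21.
I run datewheel gapto passing d=2213-10-17, — result: -127.


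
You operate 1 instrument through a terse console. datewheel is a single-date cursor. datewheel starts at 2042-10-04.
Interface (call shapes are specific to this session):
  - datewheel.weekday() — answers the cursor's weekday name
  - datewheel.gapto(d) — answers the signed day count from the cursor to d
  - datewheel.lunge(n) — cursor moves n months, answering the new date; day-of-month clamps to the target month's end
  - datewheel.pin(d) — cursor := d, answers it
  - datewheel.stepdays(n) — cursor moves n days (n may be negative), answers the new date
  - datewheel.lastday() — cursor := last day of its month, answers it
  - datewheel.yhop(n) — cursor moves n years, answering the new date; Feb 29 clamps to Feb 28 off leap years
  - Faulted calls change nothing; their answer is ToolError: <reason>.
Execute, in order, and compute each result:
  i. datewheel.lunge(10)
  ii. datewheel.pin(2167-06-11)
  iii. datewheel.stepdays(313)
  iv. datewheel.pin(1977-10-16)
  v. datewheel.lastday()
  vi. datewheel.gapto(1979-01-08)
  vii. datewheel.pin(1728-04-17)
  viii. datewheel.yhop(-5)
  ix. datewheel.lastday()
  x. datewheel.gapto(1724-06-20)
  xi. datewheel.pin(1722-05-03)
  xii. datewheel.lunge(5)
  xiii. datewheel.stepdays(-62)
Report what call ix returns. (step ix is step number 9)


Answer: 1723-04-30

Derivation:
# 1. datewheel.lunge(n→10) => 2043-08-04
# 2. datewheel.pin(d→2167-06-11) => 2167-06-11
# 3. datewheel.stepdays(n→313) => 2168-04-19
# 4. datewheel.pin(d→1977-10-16) => 1977-10-16
# 5. datewheel.lastday() => 1977-10-31
# 6. datewheel.gapto(d→1979-01-08) => 434
# 7. datewheel.pin(d→1728-04-17) => 1728-04-17
# 8. datewheel.yhop(n→-5) => 1723-04-17
# 9. datewheel.lastday() => 1723-04-30
# 10. datewheel.gapto(d→1724-06-20) => 417
# 11. datewheel.pin(d→1722-05-03) => 1722-05-03
# 12. datewheel.lunge(n→5) => 1722-10-03
# 13. datewheel.stepdays(n→-62) => 1722-08-02


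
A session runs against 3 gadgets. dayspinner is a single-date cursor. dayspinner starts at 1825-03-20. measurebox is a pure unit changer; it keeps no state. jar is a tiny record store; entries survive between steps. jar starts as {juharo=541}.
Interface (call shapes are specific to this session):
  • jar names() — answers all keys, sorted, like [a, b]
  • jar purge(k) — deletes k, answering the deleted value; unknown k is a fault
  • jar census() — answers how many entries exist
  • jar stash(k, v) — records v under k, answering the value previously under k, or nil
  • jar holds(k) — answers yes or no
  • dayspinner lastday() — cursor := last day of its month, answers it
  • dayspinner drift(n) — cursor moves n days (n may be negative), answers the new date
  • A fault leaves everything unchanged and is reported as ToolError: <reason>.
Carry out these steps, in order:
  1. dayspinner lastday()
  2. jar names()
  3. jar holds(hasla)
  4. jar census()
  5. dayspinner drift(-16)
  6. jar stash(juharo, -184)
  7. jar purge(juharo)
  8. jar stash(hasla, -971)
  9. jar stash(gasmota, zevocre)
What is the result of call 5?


Answer: 1825-03-15

Derivation:
-- 1. dayspinner lastday() : 1825-03-31
-- 2. jar names() : [juharo]
-- 3. jar holds(k: hasla) : no
-- 4. jar census() : 1
-- 5. dayspinner drift(n: -16) : 1825-03-15
-- 6. jar stash(k: juharo, v: -184) : 541
-- 7. jar purge(k: juharo) : -184
-- 8. jar stash(k: hasla, v: -971) : nil
-- 9. jar stash(k: gasmota, v: zevocre) : nil


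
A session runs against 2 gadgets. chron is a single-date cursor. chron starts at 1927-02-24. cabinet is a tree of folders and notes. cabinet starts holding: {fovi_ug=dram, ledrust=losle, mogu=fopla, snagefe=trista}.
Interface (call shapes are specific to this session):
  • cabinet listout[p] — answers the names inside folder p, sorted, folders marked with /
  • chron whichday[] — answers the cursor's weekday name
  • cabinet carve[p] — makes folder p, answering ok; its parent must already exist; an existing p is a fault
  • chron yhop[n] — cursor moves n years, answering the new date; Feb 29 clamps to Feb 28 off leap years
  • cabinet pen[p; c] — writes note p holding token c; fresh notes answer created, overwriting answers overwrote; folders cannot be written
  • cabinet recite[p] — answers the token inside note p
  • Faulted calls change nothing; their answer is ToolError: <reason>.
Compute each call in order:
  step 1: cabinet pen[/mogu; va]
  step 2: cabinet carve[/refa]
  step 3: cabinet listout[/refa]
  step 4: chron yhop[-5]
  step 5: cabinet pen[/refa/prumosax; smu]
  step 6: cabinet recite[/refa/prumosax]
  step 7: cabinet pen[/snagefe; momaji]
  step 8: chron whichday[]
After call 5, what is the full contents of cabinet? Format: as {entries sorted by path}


Act: cabinet pen[/mogu; va]
Obs: overwrote
Act: cabinet carve[/refa]
Obs: ok
Act: cabinet listout[/refa]
Obs: []
Act: chron yhop[-5]
Obs: 1922-02-24
Act: cabinet pen[/refa/prumosax; smu]
Obs: created
Act: cabinet recite[/refa/prumosax]
Obs: smu
Act: cabinet pen[/snagefe; momaji]
Obs: overwrote
Act: chron whichday[]
Obs: Friday

Answer: {fovi_ug=dram, ledrust=losle, mogu=va, refa/, refa/prumosax=smu, snagefe=trista}


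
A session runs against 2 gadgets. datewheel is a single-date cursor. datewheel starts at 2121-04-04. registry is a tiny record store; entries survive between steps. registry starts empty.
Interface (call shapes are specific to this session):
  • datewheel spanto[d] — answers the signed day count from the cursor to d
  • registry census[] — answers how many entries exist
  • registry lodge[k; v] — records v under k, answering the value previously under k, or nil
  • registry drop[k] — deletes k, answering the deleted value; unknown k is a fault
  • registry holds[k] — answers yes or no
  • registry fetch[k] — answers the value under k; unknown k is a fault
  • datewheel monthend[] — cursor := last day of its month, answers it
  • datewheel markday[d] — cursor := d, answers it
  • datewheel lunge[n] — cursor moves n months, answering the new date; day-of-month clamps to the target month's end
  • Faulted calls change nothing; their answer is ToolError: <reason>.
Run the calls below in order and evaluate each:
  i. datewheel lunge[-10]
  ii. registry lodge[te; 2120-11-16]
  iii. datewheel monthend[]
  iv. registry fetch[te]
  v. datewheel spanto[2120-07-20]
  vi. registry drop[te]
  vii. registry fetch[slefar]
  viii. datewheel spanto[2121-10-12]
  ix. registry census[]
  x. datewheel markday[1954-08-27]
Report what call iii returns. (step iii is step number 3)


Answer: 2120-06-30

Derivation:
% datewheel lunge n='-10'
:: 2120-06-04
% registry lodge k='te' v='2120-11-16'
:: nil
% datewheel monthend
:: 2120-06-30
% registry fetch k='te'
:: 2120-11-16
% datewheel spanto d='2120-07-20'
:: 20
% registry drop k='te'
:: 2120-11-16
% registry fetch k='slefar'
:: ToolError: no such key slefar
% datewheel spanto d='2121-10-12'
:: 469
% registry census
:: 0
% datewheel markday d='1954-08-27'
:: 1954-08-27


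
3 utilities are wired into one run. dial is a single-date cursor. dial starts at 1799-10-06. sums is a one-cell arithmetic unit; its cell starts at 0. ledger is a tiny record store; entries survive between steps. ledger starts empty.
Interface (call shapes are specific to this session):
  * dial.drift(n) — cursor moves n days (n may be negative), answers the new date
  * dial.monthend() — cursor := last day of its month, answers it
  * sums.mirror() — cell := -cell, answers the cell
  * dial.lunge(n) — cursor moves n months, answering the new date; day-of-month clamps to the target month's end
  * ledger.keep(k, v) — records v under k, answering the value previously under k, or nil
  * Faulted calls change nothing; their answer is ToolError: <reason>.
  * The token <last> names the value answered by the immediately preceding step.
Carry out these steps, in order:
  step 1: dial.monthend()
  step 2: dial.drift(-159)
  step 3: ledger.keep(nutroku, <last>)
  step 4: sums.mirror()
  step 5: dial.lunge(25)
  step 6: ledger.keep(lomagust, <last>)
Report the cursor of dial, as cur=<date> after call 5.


Answer: cur=1801-06-25

Derivation:
~$ monthend
  1799-10-31
~$ drift n=-159
  1799-05-25
~$ keep k=nutroku v=<last>
  nil
~$ mirror
  0
~$ lunge n=25
  1801-06-25
~$ keep k=lomagust v=<last>
  nil


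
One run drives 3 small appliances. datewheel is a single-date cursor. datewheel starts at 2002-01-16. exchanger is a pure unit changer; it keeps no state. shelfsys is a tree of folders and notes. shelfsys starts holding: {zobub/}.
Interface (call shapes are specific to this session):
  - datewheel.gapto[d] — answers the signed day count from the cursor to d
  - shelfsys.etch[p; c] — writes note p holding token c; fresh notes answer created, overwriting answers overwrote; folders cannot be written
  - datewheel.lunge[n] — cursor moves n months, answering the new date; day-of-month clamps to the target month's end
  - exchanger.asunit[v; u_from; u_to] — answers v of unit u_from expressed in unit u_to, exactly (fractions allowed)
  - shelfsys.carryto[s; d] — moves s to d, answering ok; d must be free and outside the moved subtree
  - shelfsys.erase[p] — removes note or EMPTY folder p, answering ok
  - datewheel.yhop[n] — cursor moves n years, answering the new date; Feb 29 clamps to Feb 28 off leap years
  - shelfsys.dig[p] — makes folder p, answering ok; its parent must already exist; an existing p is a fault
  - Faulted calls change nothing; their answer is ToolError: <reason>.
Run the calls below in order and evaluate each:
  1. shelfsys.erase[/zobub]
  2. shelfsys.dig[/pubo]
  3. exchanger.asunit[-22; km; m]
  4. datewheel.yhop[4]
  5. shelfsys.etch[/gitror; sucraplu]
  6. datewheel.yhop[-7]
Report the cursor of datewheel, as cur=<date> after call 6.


→ shelfsys.erase(/zobub)
← ok
→ shelfsys.dig(/pubo)
← ok
→ exchanger.asunit(-22, km, m)
← -22000
→ datewheel.yhop(4)
← 2006-01-16
→ shelfsys.etch(/gitror, sucraplu)
← created
→ datewheel.yhop(-7)
← 1999-01-16

Answer: cur=1999-01-16


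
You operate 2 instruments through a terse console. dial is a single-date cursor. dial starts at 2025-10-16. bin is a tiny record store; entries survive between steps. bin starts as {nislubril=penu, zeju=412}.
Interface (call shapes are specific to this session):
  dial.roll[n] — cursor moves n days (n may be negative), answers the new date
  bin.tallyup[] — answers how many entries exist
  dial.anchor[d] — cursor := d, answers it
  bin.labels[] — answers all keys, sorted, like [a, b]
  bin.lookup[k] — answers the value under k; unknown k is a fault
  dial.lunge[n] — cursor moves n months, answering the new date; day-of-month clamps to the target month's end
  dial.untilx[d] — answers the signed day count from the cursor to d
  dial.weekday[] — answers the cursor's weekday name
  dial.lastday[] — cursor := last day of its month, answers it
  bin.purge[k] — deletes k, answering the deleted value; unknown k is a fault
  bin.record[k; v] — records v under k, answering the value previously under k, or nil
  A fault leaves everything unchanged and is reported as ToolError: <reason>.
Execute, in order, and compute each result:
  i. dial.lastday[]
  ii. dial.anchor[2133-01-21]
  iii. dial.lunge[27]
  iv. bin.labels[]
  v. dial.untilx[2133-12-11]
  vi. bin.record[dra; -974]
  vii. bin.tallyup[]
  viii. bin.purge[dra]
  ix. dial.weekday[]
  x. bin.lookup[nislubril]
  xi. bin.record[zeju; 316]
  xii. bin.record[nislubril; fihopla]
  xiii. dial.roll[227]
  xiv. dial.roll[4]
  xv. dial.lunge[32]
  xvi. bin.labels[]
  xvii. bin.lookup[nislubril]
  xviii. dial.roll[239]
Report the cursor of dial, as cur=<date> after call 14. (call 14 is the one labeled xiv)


Now I run lastday(): 2025-10-31.
Invoking anchor passing d='2133-01-21', and see 2133-01-21.
Invoking lunge passing n='27', → 2135-04-21.
Using labels(), and get [nislubril, zeju].
Now I run untilx passing d='2133-12-11', yielding -496.
Calling record passing k='dra', v='-974', — result: nil.
I try tallyup, which returns 3.
Now I run purge passing k='dra', and observe -974.
I try weekday(), → Thursday.
Calling lookup passing k='nislubril', which returns penu.
Then record passing k='zeju', v='316', which returns 412.
Then record passing k='nislubril', v='fihopla', and get penu.
Then roll passing n='227', — result: 2135-12-04.
Using roll passing n='4', yielding 2135-12-08.
Using lunge passing n='32', — result: 2138-08-08.
I invoke labels(), and see [nislubril, zeju].
I try lookup passing k='nislubril', yielding fihopla.
I try roll passing n='239', which returns 2139-04-04.

Answer: cur=2135-12-08


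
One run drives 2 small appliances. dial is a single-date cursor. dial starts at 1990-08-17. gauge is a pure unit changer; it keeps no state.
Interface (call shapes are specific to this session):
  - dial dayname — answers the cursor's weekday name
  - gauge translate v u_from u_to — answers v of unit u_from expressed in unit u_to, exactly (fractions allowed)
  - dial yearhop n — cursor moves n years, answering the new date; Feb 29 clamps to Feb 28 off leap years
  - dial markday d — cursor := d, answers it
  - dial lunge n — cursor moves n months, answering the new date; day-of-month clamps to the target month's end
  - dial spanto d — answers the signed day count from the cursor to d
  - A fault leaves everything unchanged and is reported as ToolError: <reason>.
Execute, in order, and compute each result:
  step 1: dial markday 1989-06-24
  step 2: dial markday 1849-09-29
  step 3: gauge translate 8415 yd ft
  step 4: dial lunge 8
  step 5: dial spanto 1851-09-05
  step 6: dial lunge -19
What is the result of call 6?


Answer: 1848-10-29

Derivation:
[in] dial markday d='1989-06-24'
  1989-06-24
[in] dial markday d='1849-09-29'
  1849-09-29
[in] gauge translate v='8415' u_from='yd' u_to='ft'
  25245
[in] dial lunge n='8'
  1850-05-29
[in] dial spanto d='1851-09-05'
  464
[in] dial lunge n='-19'
  1848-10-29


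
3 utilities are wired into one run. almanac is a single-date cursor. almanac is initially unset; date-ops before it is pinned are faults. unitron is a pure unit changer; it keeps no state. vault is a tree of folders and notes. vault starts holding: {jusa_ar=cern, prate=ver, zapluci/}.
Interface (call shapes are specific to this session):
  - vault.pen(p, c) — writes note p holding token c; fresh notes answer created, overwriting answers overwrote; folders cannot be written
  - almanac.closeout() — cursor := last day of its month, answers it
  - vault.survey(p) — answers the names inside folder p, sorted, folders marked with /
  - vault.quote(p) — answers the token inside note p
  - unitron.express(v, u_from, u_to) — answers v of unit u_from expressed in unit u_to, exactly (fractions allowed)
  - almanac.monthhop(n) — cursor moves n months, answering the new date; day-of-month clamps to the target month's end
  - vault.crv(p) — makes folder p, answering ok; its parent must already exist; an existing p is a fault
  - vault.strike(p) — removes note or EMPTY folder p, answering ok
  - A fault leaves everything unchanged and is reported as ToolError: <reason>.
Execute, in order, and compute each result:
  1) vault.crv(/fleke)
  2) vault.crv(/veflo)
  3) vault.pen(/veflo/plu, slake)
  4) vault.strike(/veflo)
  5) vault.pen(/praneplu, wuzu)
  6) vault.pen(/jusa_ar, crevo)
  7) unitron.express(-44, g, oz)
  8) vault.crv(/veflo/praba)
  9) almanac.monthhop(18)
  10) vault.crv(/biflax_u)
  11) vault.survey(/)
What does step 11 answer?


Do: crv[p: /fleke]
See: ok
Do: crv[p: /veflo]
See: ok
Do: pen[p: /veflo/plu; c: slake]
See: created
Do: strike[p: /veflo]
See: ToolError: not empty
Do: pen[p: /praneplu; c: wuzu]
See: created
Do: pen[p: /jusa_ar; c: crevo]
See: overwrote
Do: express[v: -44; u_from: g; u_to: oz]
See: -6400000/4123567
Do: crv[p: /veflo/praba]
See: ok
Do: monthhop[n: 18]
See: ToolError: no date set
Do: crv[p: /biflax_u]
See: ok
Do: survey[p: /]
See: [biflax_u/, fleke/, jusa_ar, praneplu, prate, veflo/, zapluci/]

Answer: [biflax_u/, fleke/, jusa_ar, praneplu, prate, veflo/, zapluci/]


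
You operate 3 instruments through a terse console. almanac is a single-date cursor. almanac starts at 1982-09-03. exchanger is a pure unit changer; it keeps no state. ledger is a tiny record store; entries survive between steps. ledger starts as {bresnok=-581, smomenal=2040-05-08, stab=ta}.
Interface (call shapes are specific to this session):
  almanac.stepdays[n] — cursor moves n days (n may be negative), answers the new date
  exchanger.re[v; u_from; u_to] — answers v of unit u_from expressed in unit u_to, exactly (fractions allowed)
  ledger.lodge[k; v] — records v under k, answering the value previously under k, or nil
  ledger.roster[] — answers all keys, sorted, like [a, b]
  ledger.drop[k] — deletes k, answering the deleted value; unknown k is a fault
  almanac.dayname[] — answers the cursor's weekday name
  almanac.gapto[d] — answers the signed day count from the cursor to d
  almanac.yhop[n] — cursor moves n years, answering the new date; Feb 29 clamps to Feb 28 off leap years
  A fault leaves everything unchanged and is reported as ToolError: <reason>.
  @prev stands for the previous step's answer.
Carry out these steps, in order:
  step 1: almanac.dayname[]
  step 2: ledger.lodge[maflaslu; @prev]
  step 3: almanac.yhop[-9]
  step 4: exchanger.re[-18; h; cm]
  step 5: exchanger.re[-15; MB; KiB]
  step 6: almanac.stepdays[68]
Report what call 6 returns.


Answer: 1973-11-10

Derivation:
>> dayname()
<< Friday
>> lodge(k=maflaslu, v=@prev)
<< nil
>> yhop(n=-9)
<< 1973-09-03
>> re(v=-18, u_from=h, u_to=cm)
<< ToolError: incompatible units
>> re(v=-15, u_from=MB, u_to=KiB)
<< -234375/16
>> stepdays(n=68)
<< 1973-11-10


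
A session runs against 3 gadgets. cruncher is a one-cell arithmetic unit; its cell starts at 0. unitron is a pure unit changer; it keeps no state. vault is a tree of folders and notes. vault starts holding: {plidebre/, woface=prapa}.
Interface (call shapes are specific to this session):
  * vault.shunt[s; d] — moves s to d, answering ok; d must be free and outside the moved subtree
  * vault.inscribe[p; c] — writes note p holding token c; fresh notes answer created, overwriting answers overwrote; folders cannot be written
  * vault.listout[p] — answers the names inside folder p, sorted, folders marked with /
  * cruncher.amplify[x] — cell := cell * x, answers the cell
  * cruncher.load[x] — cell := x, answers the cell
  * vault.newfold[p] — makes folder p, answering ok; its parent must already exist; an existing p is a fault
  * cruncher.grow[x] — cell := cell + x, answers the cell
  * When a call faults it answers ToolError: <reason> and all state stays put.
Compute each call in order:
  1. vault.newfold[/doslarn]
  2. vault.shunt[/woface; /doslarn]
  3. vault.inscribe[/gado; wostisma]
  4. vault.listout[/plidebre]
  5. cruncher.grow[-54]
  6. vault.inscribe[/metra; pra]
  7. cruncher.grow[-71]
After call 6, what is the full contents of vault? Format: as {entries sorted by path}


→ vault.newfold(p: /doslarn)
← ok
→ vault.shunt(s: /woface, d: /doslarn)
← ToolError: exists
→ vault.inscribe(p: /gado, c: wostisma)
← created
→ vault.listout(p: /plidebre)
← []
→ cruncher.grow(x: -54)
← -54
→ vault.inscribe(p: /metra, c: pra)
← created
→ cruncher.grow(x: -71)
← -125

Answer: {doslarn/, gado=wostisma, metra=pra, plidebre/, woface=prapa}


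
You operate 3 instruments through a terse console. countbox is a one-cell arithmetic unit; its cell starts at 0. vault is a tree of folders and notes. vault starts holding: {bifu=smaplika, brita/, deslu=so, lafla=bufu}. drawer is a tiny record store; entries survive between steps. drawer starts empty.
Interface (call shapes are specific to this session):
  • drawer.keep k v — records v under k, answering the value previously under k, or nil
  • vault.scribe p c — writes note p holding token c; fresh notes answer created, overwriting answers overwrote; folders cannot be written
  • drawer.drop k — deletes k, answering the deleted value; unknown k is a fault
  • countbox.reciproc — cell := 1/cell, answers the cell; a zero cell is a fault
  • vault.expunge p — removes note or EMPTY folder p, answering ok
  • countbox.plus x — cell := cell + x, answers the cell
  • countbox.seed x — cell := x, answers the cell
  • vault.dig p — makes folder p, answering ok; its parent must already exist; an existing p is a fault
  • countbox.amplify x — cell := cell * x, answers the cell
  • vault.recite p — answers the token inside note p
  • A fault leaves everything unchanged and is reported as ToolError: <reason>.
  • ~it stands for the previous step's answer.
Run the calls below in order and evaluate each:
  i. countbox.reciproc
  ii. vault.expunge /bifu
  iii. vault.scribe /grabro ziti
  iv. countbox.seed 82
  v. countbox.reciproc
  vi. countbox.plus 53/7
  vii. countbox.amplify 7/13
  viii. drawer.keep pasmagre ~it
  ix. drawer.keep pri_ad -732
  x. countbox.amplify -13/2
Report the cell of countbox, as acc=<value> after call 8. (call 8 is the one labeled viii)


Then reciproc(), yielding ToolError: reciprocal of zero.
Invoking expunge passing p→/bifu, yielding ok.
Then scribe passing p→/grabro, c→ziti, → created.
I run seed passing x→82, → 82.
I try reciproc: 1/82.
Now I run plus passing x→53/7, → 4353/574.
Then amplify passing x→7/13, → 4353/1066.
I call keep passing k→pasmagre, v→~it, and get nil.
Next I call keep passing k→pri_ad, v→-732, → nil.
Then amplify passing x→-13/2, → -4353/164.

Answer: acc=4353/1066


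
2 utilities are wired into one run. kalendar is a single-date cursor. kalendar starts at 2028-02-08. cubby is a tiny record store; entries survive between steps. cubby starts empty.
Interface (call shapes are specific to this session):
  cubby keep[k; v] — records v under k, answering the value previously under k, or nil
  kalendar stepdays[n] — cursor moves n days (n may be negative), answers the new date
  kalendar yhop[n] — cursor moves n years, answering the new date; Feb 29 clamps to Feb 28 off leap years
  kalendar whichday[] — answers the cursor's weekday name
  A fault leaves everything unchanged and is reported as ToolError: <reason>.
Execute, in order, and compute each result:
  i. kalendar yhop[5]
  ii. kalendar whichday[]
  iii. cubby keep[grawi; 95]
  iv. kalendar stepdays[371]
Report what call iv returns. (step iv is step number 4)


Act: kalendar yhop[n→5]
Obs: 2033-02-08
Act: kalendar whichday[]
Obs: Tuesday
Act: cubby keep[k→grawi; v→95]
Obs: nil
Act: kalendar stepdays[n→371]
Obs: 2034-02-14

Answer: 2034-02-14


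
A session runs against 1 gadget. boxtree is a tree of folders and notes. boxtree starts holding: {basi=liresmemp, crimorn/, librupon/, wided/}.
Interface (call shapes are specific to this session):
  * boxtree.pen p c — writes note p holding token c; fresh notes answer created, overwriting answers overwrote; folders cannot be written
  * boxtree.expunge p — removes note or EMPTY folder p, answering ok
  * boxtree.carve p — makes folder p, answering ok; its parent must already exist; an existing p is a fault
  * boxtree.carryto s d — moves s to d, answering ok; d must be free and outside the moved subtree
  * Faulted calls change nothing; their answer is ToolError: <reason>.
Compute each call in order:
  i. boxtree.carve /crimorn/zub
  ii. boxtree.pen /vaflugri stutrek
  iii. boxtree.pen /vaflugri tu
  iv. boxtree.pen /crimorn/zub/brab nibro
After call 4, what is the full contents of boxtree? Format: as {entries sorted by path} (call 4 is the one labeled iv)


>> carve(p→/crimorn/zub)
<< ok
>> pen(p→/vaflugri, c→stutrek)
<< created
>> pen(p→/vaflugri, c→tu)
<< overwrote
>> pen(p→/crimorn/zub/brab, c→nibro)
<< created

Answer: {basi=liresmemp, crimorn/, crimorn/zub/, crimorn/zub/brab=nibro, librupon/, vaflugri=tu, wided/}


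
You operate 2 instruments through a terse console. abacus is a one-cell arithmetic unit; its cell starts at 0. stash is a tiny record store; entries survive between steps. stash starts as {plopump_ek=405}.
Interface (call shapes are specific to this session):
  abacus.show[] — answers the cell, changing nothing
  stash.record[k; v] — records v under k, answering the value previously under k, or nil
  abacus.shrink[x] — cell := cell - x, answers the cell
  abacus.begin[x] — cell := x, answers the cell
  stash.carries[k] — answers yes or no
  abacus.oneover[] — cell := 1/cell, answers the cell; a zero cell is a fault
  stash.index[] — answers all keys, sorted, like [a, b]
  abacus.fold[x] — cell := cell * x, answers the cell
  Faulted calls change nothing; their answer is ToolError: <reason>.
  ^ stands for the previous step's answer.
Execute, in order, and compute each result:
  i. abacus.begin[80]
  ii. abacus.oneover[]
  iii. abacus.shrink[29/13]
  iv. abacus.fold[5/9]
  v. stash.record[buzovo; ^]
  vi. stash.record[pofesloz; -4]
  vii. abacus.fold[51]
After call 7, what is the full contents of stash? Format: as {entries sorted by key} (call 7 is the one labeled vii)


# 1. abacus.begin(80) -> 80
# 2. abacus.oneover() -> 1/80
# 3. abacus.shrink(29/13) -> -2307/1040
# 4. abacus.fold(5/9) -> -769/624
# 5. stash.record(buzovo, ^) -> nil
# 6. stash.record(pofesloz, -4) -> nil
# 7. abacus.fold(51) -> -13073/208

Answer: {buzovo=-769/624, plopump_ek=405, pofesloz=-4}


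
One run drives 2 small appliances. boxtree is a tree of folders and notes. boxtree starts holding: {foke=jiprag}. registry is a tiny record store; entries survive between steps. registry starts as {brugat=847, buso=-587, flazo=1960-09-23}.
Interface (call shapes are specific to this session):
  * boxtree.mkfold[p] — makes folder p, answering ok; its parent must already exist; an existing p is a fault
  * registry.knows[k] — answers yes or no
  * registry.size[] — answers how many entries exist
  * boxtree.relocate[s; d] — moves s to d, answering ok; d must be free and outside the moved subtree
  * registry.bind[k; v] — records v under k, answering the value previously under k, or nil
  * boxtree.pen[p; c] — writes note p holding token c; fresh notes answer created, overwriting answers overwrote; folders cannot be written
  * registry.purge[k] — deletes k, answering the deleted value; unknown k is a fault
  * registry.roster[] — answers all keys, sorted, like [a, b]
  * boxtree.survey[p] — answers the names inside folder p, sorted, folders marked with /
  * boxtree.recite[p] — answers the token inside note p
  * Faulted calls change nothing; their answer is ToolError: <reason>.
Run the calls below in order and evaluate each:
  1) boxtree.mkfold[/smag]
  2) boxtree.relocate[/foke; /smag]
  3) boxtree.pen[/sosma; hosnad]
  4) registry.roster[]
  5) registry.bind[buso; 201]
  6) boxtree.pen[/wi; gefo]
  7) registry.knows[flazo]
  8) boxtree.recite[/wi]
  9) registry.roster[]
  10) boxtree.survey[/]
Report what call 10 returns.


CALL mkfold[p: /smag]
RET  ok
CALL relocate[s: /foke; d: /smag]
RET  ToolError: exists
CALL pen[p: /sosma; c: hosnad]
RET  created
CALL roster[]
RET  [brugat, buso, flazo]
CALL bind[k: buso; v: 201]
RET  -587
CALL pen[p: /wi; c: gefo]
RET  created
CALL knows[k: flazo]
RET  yes
CALL recite[p: /wi]
RET  gefo
CALL roster[]
RET  [brugat, buso, flazo]
CALL survey[p: /]
RET  [foke, smag/, sosma, wi]

Answer: [foke, smag/, sosma, wi]


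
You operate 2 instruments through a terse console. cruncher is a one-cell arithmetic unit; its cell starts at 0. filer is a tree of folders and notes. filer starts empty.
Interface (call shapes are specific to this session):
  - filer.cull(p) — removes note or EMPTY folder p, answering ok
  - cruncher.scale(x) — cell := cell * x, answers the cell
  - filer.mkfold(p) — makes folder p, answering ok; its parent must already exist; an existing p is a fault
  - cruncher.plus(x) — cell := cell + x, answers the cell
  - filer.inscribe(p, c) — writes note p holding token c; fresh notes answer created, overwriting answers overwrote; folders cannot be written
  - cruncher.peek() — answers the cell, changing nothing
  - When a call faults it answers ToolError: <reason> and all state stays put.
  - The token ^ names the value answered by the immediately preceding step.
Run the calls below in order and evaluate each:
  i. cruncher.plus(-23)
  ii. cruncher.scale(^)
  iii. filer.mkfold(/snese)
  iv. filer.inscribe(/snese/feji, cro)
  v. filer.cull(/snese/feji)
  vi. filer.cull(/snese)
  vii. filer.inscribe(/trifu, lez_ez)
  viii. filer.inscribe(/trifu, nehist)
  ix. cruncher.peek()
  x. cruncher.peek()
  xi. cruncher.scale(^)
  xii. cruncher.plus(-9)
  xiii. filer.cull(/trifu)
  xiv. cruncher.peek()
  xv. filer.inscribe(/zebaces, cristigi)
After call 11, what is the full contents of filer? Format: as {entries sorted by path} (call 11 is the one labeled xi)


·→ plus(x: -23)
·← -23
·→ scale(x: ^)
·← 529
·→ mkfold(p: /snese)
·← ok
·→ inscribe(p: /snese/feji, c: cro)
·← created
·→ cull(p: /snese/feji)
·← ok
·→ cull(p: /snese)
·← ok
·→ inscribe(p: /trifu, c: lez_ez)
·← created
·→ inscribe(p: /trifu, c: nehist)
·← overwrote
·→ peek()
·← 529
·→ peek()
·← 529
·→ scale(x: ^)
·← 279841
·→ plus(x: -9)
·← 279832
·→ cull(p: /trifu)
·← ok
·→ peek()
·← 279832
·→ inscribe(p: /zebaces, c: cristigi)
·← created

Answer: {trifu=nehist}


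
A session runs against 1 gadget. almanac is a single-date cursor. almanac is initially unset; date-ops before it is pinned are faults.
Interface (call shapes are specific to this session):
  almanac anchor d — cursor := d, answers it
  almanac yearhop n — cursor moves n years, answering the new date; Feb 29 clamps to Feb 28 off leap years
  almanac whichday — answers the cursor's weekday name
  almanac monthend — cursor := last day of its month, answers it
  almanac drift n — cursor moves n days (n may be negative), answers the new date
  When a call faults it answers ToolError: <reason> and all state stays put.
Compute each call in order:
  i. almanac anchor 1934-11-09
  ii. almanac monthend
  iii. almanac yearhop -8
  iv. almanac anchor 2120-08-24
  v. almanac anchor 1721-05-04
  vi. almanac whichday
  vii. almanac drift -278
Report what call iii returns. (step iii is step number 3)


CALL almanac anchor[d=1934-11-09]
RET  1934-11-09
CALL almanac monthend[]
RET  1934-11-30
CALL almanac yearhop[n=-8]
RET  1926-11-30
CALL almanac anchor[d=2120-08-24]
RET  2120-08-24
CALL almanac anchor[d=1721-05-04]
RET  1721-05-04
CALL almanac whichday[]
RET  Sunday
CALL almanac drift[n=-278]
RET  1720-07-30

Answer: 1926-11-30


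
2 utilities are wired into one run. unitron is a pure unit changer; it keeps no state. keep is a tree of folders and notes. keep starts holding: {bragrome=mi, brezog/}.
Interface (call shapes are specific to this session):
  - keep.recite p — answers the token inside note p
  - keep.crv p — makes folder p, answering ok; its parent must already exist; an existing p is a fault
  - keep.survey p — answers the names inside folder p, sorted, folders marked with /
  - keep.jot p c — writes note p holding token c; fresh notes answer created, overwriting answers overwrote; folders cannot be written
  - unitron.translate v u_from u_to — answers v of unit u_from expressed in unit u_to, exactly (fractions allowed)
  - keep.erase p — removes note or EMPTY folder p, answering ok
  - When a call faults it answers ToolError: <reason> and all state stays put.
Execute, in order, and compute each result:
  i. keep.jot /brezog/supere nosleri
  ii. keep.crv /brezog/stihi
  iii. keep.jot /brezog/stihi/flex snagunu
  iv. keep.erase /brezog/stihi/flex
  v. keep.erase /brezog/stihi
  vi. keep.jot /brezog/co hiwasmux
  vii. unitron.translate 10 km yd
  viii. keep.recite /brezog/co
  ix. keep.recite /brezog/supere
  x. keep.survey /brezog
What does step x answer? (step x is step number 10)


·→ keep.jot(p→/brezog/supere, c→nosleri)
·← created
·→ keep.crv(p→/brezog/stihi)
·← ok
·→ keep.jot(p→/brezog/stihi/flex, c→snagunu)
·← created
·→ keep.erase(p→/brezog/stihi/flex)
·← ok
·→ keep.erase(p→/brezog/stihi)
·← ok
·→ keep.jot(p→/brezog/co, c→hiwasmux)
·← created
·→ unitron.translate(v→10, u_from→km, u_to→yd)
·← 12500000/1143
·→ keep.recite(p→/brezog/co)
·← hiwasmux
·→ keep.recite(p→/brezog/supere)
·← nosleri
·→ keep.survey(p→/brezog)
·← [co, supere]

Answer: [co, supere]


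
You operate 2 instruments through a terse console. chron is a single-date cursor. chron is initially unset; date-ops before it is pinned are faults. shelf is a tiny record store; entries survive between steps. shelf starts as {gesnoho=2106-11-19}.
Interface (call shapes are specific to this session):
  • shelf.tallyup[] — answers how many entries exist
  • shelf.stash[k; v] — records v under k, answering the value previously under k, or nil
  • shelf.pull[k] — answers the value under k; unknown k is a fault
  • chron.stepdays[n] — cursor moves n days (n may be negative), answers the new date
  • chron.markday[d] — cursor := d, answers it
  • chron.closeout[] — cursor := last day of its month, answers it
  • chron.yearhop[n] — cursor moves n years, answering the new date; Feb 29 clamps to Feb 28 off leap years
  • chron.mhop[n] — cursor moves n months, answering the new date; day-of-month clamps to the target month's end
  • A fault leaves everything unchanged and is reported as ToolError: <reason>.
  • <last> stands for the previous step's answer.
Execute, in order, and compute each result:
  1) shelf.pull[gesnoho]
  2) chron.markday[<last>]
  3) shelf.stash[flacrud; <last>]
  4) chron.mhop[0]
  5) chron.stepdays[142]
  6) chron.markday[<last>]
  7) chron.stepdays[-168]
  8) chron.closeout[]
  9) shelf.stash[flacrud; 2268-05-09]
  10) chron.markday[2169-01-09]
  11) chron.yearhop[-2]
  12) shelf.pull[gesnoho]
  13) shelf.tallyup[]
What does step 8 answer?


Do: pull[k=gesnoho]
See: 2106-11-19
Do: markday[d=<last>]
See: 2106-11-19
Do: stash[k=flacrud; v=<last>]
See: nil
Do: mhop[n=0]
See: 2106-11-19
Do: stepdays[n=142]
See: 2107-04-10
Do: markday[d=<last>]
See: 2107-04-10
Do: stepdays[n=-168]
See: 2106-10-24
Do: closeout[]
See: 2106-10-31
Do: stash[k=flacrud; v=2268-05-09]
See: 2106-11-19
Do: markday[d=2169-01-09]
See: 2169-01-09
Do: yearhop[n=-2]
See: 2167-01-09
Do: pull[k=gesnoho]
See: 2106-11-19
Do: tallyup[]
See: 2

Answer: 2106-10-31
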